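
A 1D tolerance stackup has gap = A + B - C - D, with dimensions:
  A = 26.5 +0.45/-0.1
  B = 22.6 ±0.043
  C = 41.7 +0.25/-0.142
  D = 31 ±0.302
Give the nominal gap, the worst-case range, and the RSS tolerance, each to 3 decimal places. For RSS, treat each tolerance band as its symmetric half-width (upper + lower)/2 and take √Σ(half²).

Stack each dimension's contribution:
  +A: nom +26.500 → Σnom=26.500; wc +0.450/-0.100 → slack +0.450/-0.100; half-tol=0.275, Σhalf²=0.075625
  +B: nom +22.600 → Σnom=49.100; wc +0.043/-0.043 → slack +0.493/-0.143; half-tol=0.043, Σhalf²=0.077474
  -C: nom -41.700 → Σnom=7.400; wc +0.142/-0.250 → slack +0.635/-0.393; half-tol=0.196, Σhalf²=0.115890
  -D: nom -31.000 → Σnom=-23.600; wc +0.302/-0.302 → slack +0.937/-0.695; half-tol=0.302, Σhalf²=0.207094
Nominal = -23.600. Worst-case = [-23.600 - 0.695, -23.600 + 0.937] = [-24.295, -22.663]. RSS = √0.207094 = 0.455.

nominal=-23.600 wc=[-24.295,-22.663] rss=0.455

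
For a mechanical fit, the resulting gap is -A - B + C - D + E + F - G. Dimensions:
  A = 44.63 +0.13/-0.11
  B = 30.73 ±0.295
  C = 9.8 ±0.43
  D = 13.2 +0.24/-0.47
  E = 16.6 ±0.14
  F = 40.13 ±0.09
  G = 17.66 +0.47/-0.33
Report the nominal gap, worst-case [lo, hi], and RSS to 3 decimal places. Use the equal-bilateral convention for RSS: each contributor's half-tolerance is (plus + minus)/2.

nominal=-39.690 wc=[-41.485,-37.825] rss=0.775

Stack each dimension's contribution:
  -A: nom -44.630 → Σnom=-44.630; wc +0.110/-0.130 → slack +0.110/-0.130; half-tol=0.120, Σhalf²=0.014400
  -B: nom -30.730 → Σnom=-75.360; wc +0.295/-0.295 → slack +0.405/-0.425; half-tol=0.295, Σhalf²=0.101425
  +C: nom +9.800 → Σnom=-65.560; wc +0.430/-0.430 → slack +0.835/-0.855; half-tol=0.430, Σhalf²=0.286325
  -D: nom -13.200 → Σnom=-78.760; wc +0.470/-0.240 → slack +1.305/-1.095; half-tol=0.355, Σhalf²=0.412350
  +E: nom +16.600 → Σnom=-62.160; wc +0.140/-0.140 → slack +1.445/-1.235; half-tol=0.140, Σhalf²=0.431950
  +F: nom +40.130 → Σnom=-22.030; wc +0.090/-0.090 → slack +1.535/-1.325; half-tol=0.090, Σhalf²=0.440050
  -G: nom -17.660 → Σnom=-39.690; wc +0.330/-0.470 → slack +1.865/-1.795; half-tol=0.400, Σhalf²=0.600050
Nominal = -39.690. Worst-case = [-39.690 - 1.795, -39.690 + 1.865] = [-41.485, -37.825]. RSS = √0.600050 = 0.775.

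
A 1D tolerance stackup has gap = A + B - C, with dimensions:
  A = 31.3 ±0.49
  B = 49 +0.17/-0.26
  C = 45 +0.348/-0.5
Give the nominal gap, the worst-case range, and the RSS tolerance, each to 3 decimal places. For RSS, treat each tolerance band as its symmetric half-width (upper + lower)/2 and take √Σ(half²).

nominal=35.300 wc=[34.202,36.460] rss=0.683

Stack each dimension's contribution:
  +A: nom +31.300 → Σnom=31.300; wc +0.490/-0.490 → slack +0.490/-0.490; half-tol=0.490, Σhalf²=0.240100
  +B: nom +49.000 → Σnom=80.300; wc +0.170/-0.260 → slack +0.660/-0.750; half-tol=0.215, Σhalf²=0.286325
  -C: nom -45.000 → Σnom=35.300; wc +0.500/-0.348 → slack +1.160/-1.098; half-tol=0.424, Σhalf²=0.466101
Nominal = 35.300. Worst-case = [35.300 - 1.098, 35.300 + 1.160] = [34.202, 36.460]. RSS = √0.466101 = 0.683.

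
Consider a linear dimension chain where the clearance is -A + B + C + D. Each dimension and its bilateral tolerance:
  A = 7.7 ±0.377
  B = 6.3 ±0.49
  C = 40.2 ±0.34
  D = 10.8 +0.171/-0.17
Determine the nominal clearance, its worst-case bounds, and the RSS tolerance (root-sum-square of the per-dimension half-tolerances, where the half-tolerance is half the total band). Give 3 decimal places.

Stack each dimension's contribution:
  -A: nom -7.700 → Σnom=-7.700; wc +0.377/-0.377 → slack +0.377/-0.377; half-tol=0.377, Σhalf²=0.142129
  +B: nom +6.300 → Σnom=-1.400; wc +0.490/-0.490 → slack +0.867/-0.867; half-tol=0.490, Σhalf²=0.382229
  +C: nom +40.200 → Σnom=38.800; wc +0.340/-0.340 → slack +1.207/-1.207; half-tol=0.340, Σhalf²=0.497829
  +D: nom +10.800 → Σnom=49.600; wc +0.171/-0.170 → slack +1.378/-1.377; half-tol=0.171, Σhalf²=0.526899
Nominal = 49.600. Worst-case = [49.600 - 1.377, 49.600 + 1.378] = [48.223, 50.978]. RSS = √0.526899 = 0.726.

nominal=49.600 wc=[48.223,50.978] rss=0.726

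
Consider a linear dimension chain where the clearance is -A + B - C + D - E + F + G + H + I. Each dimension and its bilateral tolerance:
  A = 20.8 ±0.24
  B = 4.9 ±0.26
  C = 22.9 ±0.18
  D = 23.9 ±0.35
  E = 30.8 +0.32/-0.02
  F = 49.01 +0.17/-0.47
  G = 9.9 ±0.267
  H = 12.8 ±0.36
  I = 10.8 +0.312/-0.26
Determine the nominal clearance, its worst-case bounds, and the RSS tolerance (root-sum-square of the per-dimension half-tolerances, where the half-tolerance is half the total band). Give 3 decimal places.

nominal=36.810 wc=[34.103,38.969] rss=0.833

Stack each dimension's contribution:
  -A: nom -20.800 → Σnom=-20.800; wc +0.240/-0.240 → slack +0.240/-0.240; half-tol=0.240, Σhalf²=0.057600
  +B: nom +4.900 → Σnom=-15.900; wc +0.260/-0.260 → slack +0.500/-0.500; half-tol=0.260, Σhalf²=0.125200
  -C: nom -22.900 → Σnom=-38.800; wc +0.180/-0.180 → slack +0.680/-0.680; half-tol=0.180, Σhalf²=0.157600
  +D: nom +23.900 → Σnom=-14.900; wc +0.350/-0.350 → slack +1.030/-1.030; half-tol=0.350, Σhalf²=0.280100
  -E: nom -30.800 → Σnom=-45.700; wc +0.020/-0.320 → slack +1.050/-1.350; half-tol=0.170, Σhalf²=0.309000
  +F: nom +49.010 → Σnom=3.310; wc +0.170/-0.470 → slack +1.220/-1.820; half-tol=0.320, Σhalf²=0.411400
  +G: nom +9.900 → Σnom=13.210; wc +0.267/-0.267 → slack +1.487/-2.087; half-tol=0.267, Σhalf²=0.482689
  +H: nom +12.800 → Σnom=26.010; wc +0.360/-0.360 → slack +1.847/-2.447; half-tol=0.360, Σhalf²=0.612289
  +I: nom +10.800 → Σnom=36.810; wc +0.312/-0.260 → slack +2.159/-2.707; half-tol=0.286, Σhalf²=0.694085
Nominal = 36.810. Worst-case = [36.810 - 2.707, 36.810 + 2.159] = [34.103, 38.969]. RSS = √0.694085 = 0.833.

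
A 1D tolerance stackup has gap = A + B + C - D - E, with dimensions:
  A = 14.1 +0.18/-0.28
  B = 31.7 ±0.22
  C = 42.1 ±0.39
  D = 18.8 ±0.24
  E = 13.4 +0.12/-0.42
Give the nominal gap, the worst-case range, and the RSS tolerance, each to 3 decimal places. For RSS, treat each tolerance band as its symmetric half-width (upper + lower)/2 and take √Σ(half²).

Stack each dimension's contribution:
  +A: nom +14.100 → Σnom=14.100; wc +0.180/-0.280 → slack +0.180/-0.280; half-tol=0.230, Σhalf²=0.052900
  +B: nom +31.700 → Σnom=45.800; wc +0.220/-0.220 → slack +0.400/-0.500; half-tol=0.220, Σhalf²=0.101300
  +C: nom +42.100 → Σnom=87.900; wc +0.390/-0.390 → slack +0.790/-0.890; half-tol=0.390, Σhalf²=0.253400
  -D: nom -18.800 → Σnom=69.100; wc +0.240/-0.240 → slack +1.030/-1.130; half-tol=0.240, Σhalf²=0.311000
  -E: nom -13.400 → Σnom=55.700; wc +0.420/-0.120 → slack +1.450/-1.250; half-tol=0.270, Σhalf²=0.383900
Nominal = 55.700. Worst-case = [55.700 - 1.250, 55.700 + 1.450] = [54.450, 57.150]. RSS = √0.383900 = 0.620.

nominal=55.700 wc=[54.450,57.150] rss=0.620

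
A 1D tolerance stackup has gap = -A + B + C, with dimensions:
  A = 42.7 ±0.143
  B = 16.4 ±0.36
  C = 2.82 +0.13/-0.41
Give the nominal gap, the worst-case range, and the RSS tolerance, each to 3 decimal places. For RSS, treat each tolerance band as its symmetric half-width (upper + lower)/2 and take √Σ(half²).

nominal=-23.480 wc=[-24.393,-22.847] rss=0.472

Stack each dimension's contribution:
  -A: nom -42.700 → Σnom=-42.700; wc +0.143/-0.143 → slack +0.143/-0.143; half-tol=0.143, Σhalf²=0.020449
  +B: nom +16.400 → Σnom=-26.300; wc +0.360/-0.360 → slack +0.503/-0.503; half-tol=0.360, Σhalf²=0.150049
  +C: nom +2.820 → Σnom=-23.480; wc +0.130/-0.410 → slack +0.633/-0.913; half-tol=0.270, Σhalf²=0.222949
Nominal = -23.480. Worst-case = [-23.480 - 0.913, -23.480 + 0.633] = [-24.393, -22.847]. RSS = √0.222949 = 0.472.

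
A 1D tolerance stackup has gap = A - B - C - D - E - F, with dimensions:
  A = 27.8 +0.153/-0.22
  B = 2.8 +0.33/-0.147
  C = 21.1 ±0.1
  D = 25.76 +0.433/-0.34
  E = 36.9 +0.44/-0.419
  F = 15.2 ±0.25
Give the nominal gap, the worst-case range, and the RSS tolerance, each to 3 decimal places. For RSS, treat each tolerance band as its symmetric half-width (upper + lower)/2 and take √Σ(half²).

nominal=-73.960 wc=[-75.733,-72.551] rss=0.706

Stack each dimension's contribution:
  +A: nom +27.800 → Σnom=27.800; wc +0.153/-0.220 → slack +0.153/-0.220; half-tol=0.186, Σhalf²=0.034782
  -B: nom -2.800 → Σnom=25.000; wc +0.147/-0.330 → slack +0.300/-0.550; half-tol=0.238, Σhalf²=0.091664
  -C: nom -21.100 → Σnom=3.900; wc +0.100/-0.100 → slack +0.400/-0.650; half-tol=0.100, Σhalf²=0.101664
  -D: nom -25.760 → Σnom=-21.860; wc +0.340/-0.433 → slack +0.740/-1.083; half-tol=0.387, Σhalf²=0.251047
  -E: nom -36.900 → Σnom=-58.760; wc +0.419/-0.440 → slack +1.159/-1.523; half-tol=0.429, Σhalf²=0.435517
  -F: nom -15.200 → Σnom=-73.960; wc +0.250/-0.250 → slack +1.409/-1.773; half-tol=0.250, Σhalf²=0.498017
Nominal = -73.960. Worst-case = [-73.960 - 1.773, -73.960 + 1.409] = [-75.733, -72.551]. RSS = √0.498017 = 0.706.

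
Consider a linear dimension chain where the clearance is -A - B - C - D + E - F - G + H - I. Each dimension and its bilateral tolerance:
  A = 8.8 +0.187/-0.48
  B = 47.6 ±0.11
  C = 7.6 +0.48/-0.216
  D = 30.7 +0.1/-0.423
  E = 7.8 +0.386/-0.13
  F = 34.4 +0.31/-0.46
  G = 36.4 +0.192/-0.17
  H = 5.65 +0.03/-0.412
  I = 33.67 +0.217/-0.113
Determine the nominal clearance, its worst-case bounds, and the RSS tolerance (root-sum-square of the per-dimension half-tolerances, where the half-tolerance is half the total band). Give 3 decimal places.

Stack each dimension's contribution:
  -A: nom -8.800 → Σnom=-8.800; wc +0.480/-0.187 → slack +0.480/-0.187; half-tol=0.334, Σhalf²=0.111222
  -B: nom -47.600 → Σnom=-56.400; wc +0.110/-0.110 → slack +0.590/-0.297; half-tol=0.110, Σhalf²=0.123322
  -C: nom -7.600 → Σnom=-64.000; wc +0.216/-0.480 → slack +0.806/-0.777; half-tol=0.348, Σhalf²=0.244426
  -D: nom -30.700 → Σnom=-94.700; wc +0.423/-0.100 → slack +1.229/-0.877; half-tol=0.262, Σhalf²=0.312809
  +E: nom +7.800 → Σnom=-86.900; wc +0.386/-0.130 → slack +1.615/-1.007; half-tol=0.258, Σhalf²=0.379373
  -F: nom -34.400 → Σnom=-121.300; wc +0.460/-0.310 → slack +2.075/-1.317; half-tol=0.385, Σhalf²=0.527598
  -G: nom -36.400 → Σnom=-157.700; wc +0.170/-0.192 → slack +2.245/-1.509; half-tol=0.181, Σhalf²=0.560359
  +H: nom +5.650 → Σnom=-152.050; wc +0.030/-0.412 → slack +2.275/-1.921; half-tol=0.221, Σhalf²=0.609200
  -I: nom -33.670 → Σnom=-185.720; wc +0.113/-0.217 → slack +2.388/-2.138; half-tol=0.165, Σhalf²=0.636425
Nominal = -185.720. Worst-case = [-185.720 - 2.138, -185.720 + 2.388] = [-187.858, -183.332]. RSS = √0.636425 = 0.798.

nominal=-185.720 wc=[-187.858,-183.332] rss=0.798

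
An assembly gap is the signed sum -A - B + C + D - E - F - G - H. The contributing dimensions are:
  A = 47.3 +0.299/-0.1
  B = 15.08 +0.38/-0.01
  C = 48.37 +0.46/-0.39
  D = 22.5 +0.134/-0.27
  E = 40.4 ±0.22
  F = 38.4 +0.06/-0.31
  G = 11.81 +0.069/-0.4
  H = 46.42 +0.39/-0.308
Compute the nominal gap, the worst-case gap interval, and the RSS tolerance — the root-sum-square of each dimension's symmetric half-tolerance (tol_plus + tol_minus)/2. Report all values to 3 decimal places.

Stack each dimension's contribution:
  -A: nom -47.300 → Σnom=-47.300; wc +0.100/-0.299 → slack +0.100/-0.299; half-tol=0.200, Σhalf²=0.039800
  -B: nom -15.080 → Σnom=-62.380; wc +0.010/-0.380 → slack +0.110/-0.679; half-tol=0.195, Σhalf²=0.077825
  +C: nom +48.370 → Σnom=-14.010; wc +0.460/-0.390 → slack +0.570/-1.069; half-tol=0.425, Σhalf²=0.258450
  +D: nom +22.500 → Σnom=8.490; wc +0.134/-0.270 → slack +0.704/-1.339; half-tol=0.202, Σhalf²=0.299254
  -E: nom -40.400 → Σnom=-31.910; wc +0.220/-0.220 → slack +0.924/-1.559; half-tol=0.220, Σhalf²=0.347654
  -F: nom -38.400 → Σnom=-70.310; wc +0.310/-0.060 → slack +1.234/-1.619; half-tol=0.185, Σhalf²=0.381879
  -G: nom -11.810 → Σnom=-82.120; wc +0.400/-0.069 → slack +1.634/-1.688; half-tol=0.235, Σhalf²=0.436870
  -H: nom -46.420 → Σnom=-128.540; wc +0.308/-0.390 → slack +1.942/-2.078; half-tol=0.349, Σhalf²=0.558671
Nominal = -128.540. Worst-case = [-128.540 - 2.078, -128.540 + 1.942] = [-130.618, -126.598]. RSS = √0.558671 = 0.747.

nominal=-128.540 wc=[-130.618,-126.598] rss=0.747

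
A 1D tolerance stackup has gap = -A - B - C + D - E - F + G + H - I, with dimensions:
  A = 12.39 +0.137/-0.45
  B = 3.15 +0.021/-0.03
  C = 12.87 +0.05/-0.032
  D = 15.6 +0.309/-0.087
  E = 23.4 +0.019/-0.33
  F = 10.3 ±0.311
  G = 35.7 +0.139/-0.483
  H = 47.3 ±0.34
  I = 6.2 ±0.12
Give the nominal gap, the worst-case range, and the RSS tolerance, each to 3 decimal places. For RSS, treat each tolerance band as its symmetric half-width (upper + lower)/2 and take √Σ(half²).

Stack each dimension's contribution:
  -A: nom -12.390 → Σnom=-12.390; wc +0.450/-0.137 → slack +0.450/-0.137; half-tol=0.293, Σhalf²=0.086142
  -B: nom -3.150 → Σnom=-15.540; wc +0.030/-0.021 → slack +0.480/-0.158; half-tol=0.026, Σhalf²=0.086792
  -C: nom -12.870 → Σnom=-28.410; wc +0.032/-0.050 → slack +0.512/-0.208; half-tol=0.041, Σhalf²=0.088473
  +D: nom +15.600 → Σnom=-12.810; wc +0.309/-0.087 → slack +0.821/-0.295; half-tol=0.198, Σhalf²=0.127677
  -E: nom -23.400 → Σnom=-36.210; wc +0.330/-0.019 → slack +1.151/-0.314; half-tol=0.175, Σhalf²=0.158128
  -F: nom -10.300 → Σnom=-46.510; wc +0.311/-0.311 → slack +1.462/-0.625; half-tol=0.311, Σhalf²=0.254849
  +G: nom +35.700 → Σnom=-10.810; wc +0.139/-0.483 → slack +1.601/-1.108; half-tol=0.311, Σhalf²=0.351570
  +H: nom +47.300 → Σnom=36.490; wc +0.340/-0.340 → slack +1.941/-1.448; half-tol=0.340, Σhalf²=0.467170
  -I: nom -6.200 → Σnom=30.290; wc +0.120/-0.120 → slack +2.061/-1.568; half-tol=0.120, Σhalf²=0.481570
Nominal = 30.290. Worst-case = [30.290 - 1.568, 30.290 + 2.061] = [28.722, 32.351]. RSS = √0.481570 = 0.694.

nominal=30.290 wc=[28.722,32.351] rss=0.694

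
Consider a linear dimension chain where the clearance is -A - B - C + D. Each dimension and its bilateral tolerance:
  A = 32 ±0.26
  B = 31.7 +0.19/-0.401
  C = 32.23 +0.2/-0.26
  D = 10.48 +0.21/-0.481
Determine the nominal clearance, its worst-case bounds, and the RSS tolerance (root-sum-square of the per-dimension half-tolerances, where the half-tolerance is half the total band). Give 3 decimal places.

nominal=-85.450 wc=[-86.581,-84.319] rss=0.572

Stack each dimension's contribution:
  -A: nom -32.000 → Σnom=-32.000; wc +0.260/-0.260 → slack +0.260/-0.260; half-tol=0.260, Σhalf²=0.067600
  -B: nom -31.700 → Σnom=-63.700; wc +0.401/-0.190 → slack +0.661/-0.450; half-tol=0.295, Σhalf²=0.154920
  -C: nom -32.230 → Σnom=-95.930; wc +0.260/-0.200 → slack +0.921/-0.650; half-tol=0.230, Σhalf²=0.207820
  +D: nom +10.480 → Σnom=-85.450; wc +0.210/-0.481 → slack +1.131/-1.131; half-tol=0.345, Σhalf²=0.327190
Nominal = -85.450. Worst-case = [-85.450 - 1.131, -85.450 + 1.131] = [-86.581, -84.319]. RSS = √0.327190 = 0.572.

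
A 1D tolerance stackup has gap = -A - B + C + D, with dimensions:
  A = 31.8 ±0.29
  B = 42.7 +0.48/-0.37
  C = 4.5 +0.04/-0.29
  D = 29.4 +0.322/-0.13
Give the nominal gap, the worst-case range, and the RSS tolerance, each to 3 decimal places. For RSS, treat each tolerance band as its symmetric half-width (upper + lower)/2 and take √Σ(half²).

nominal=-40.600 wc=[-41.790,-39.578] rss=0.586

Stack each dimension's contribution:
  -A: nom -31.800 → Σnom=-31.800; wc +0.290/-0.290 → slack +0.290/-0.290; half-tol=0.290, Σhalf²=0.084100
  -B: nom -42.700 → Σnom=-74.500; wc +0.370/-0.480 → slack +0.660/-0.770; half-tol=0.425, Σhalf²=0.264725
  +C: nom +4.500 → Σnom=-70.000; wc +0.040/-0.290 → slack +0.700/-1.060; half-tol=0.165, Σhalf²=0.291950
  +D: nom +29.400 → Σnom=-40.600; wc +0.322/-0.130 → slack +1.022/-1.190; half-tol=0.226, Σhalf²=0.343026
Nominal = -40.600. Worst-case = [-40.600 - 1.190, -40.600 + 1.022] = [-41.790, -39.578]. RSS = √0.343026 = 0.586.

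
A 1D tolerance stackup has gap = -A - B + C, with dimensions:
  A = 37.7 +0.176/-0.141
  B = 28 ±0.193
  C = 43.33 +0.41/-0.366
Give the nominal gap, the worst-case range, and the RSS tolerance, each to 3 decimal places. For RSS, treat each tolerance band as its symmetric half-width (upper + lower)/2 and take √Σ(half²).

Stack each dimension's contribution:
  -A: nom -37.700 → Σnom=-37.700; wc +0.141/-0.176 → slack +0.141/-0.176; half-tol=0.158, Σhalf²=0.025122
  -B: nom -28.000 → Σnom=-65.700; wc +0.193/-0.193 → slack +0.334/-0.369; half-tol=0.193, Σhalf²=0.062371
  +C: nom +43.330 → Σnom=-22.370; wc +0.410/-0.366 → slack +0.744/-0.735; half-tol=0.388, Σhalf²=0.212915
Nominal = -22.370. Worst-case = [-22.370 - 0.735, -22.370 + 0.744] = [-23.105, -21.626]. RSS = √0.212915 = 0.461.

nominal=-22.370 wc=[-23.105,-21.626] rss=0.461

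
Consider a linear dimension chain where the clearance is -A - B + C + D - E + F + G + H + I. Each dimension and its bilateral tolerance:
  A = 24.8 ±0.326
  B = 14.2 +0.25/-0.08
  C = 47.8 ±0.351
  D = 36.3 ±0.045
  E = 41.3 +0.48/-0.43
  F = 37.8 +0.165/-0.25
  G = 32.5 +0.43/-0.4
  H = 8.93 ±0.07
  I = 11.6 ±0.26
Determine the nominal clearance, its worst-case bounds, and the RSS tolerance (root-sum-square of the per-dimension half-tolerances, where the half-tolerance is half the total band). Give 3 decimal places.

Stack each dimension's contribution:
  -A: nom -24.800 → Σnom=-24.800; wc +0.326/-0.326 → slack +0.326/-0.326; half-tol=0.326, Σhalf²=0.106276
  -B: nom -14.200 → Σnom=-39.000; wc +0.080/-0.250 → slack +0.406/-0.576; half-tol=0.165, Σhalf²=0.133501
  +C: nom +47.800 → Σnom=8.800; wc +0.351/-0.351 → slack +0.757/-0.927; half-tol=0.351, Σhalf²=0.256702
  +D: nom +36.300 → Σnom=45.100; wc +0.045/-0.045 → slack +0.802/-0.972; half-tol=0.045, Σhalf²=0.258727
  -E: nom -41.300 → Σnom=3.800; wc +0.430/-0.480 → slack +1.232/-1.452; half-tol=0.455, Σhalf²=0.465752
  +F: nom +37.800 → Σnom=41.600; wc +0.165/-0.250 → slack +1.397/-1.702; half-tol=0.208, Σhalf²=0.508808
  +G: nom +32.500 → Σnom=74.100; wc +0.430/-0.400 → slack +1.827/-2.102; half-tol=0.415, Σhalf²=0.681033
  +H: nom +8.930 → Σnom=83.030; wc +0.070/-0.070 → slack +1.897/-2.172; half-tol=0.070, Σhalf²=0.685933
  +I: nom +11.600 → Σnom=94.630; wc +0.260/-0.260 → slack +2.157/-2.432; half-tol=0.260, Σhalf²=0.753533
Nominal = 94.630. Worst-case = [94.630 - 2.432, 94.630 + 2.157] = [92.198, 96.787]. RSS = √0.753533 = 0.868.

nominal=94.630 wc=[92.198,96.787] rss=0.868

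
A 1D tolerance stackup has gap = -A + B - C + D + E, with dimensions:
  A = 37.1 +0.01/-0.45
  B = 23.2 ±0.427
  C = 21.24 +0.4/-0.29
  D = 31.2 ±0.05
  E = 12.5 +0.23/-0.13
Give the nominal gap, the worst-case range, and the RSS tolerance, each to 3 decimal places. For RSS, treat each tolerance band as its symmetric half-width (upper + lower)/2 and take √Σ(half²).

nominal=8.560 wc=[7.543,10.007] rss=0.624

Stack each dimension's contribution:
  -A: nom -37.100 → Σnom=-37.100; wc +0.450/-0.010 → slack +0.450/-0.010; half-tol=0.230, Σhalf²=0.052900
  +B: nom +23.200 → Σnom=-13.900; wc +0.427/-0.427 → slack +0.877/-0.437; half-tol=0.427, Σhalf²=0.235229
  -C: nom -21.240 → Σnom=-35.140; wc +0.290/-0.400 → slack +1.167/-0.837; half-tol=0.345, Σhalf²=0.354254
  +D: nom +31.200 → Σnom=-3.940; wc +0.050/-0.050 → slack +1.217/-0.887; half-tol=0.050, Σhalf²=0.356754
  +E: nom +12.500 → Σnom=8.560; wc +0.230/-0.130 → slack +1.447/-1.017; half-tol=0.180, Σhalf²=0.389154
Nominal = 8.560. Worst-case = [8.560 - 1.017, 8.560 + 1.447] = [7.543, 10.007]. RSS = √0.389154 = 0.624.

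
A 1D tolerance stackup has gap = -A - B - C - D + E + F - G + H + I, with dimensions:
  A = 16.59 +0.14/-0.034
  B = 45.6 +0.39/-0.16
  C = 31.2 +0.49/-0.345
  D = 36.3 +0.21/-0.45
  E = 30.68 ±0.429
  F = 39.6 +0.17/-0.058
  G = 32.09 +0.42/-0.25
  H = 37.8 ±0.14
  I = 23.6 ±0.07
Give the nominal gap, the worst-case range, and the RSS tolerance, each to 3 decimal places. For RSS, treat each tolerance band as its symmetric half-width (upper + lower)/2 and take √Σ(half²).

nominal=-30.100 wc=[-32.447,-28.052] rss=0.837

Stack each dimension's contribution:
  -A: nom -16.590 → Σnom=-16.590; wc +0.034/-0.140 → slack +0.034/-0.140; half-tol=0.087, Σhalf²=0.007569
  -B: nom -45.600 → Σnom=-62.190; wc +0.160/-0.390 → slack +0.194/-0.530; half-tol=0.275, Σhalf²=0.083194
  -C: nom -31.200 → Σnom=-93.390; wc +0.345/-0.490 → slack +0.539/-1.020; half-tol=0.417, Σhalf²=0.257500
  -D: nom -36.300 → Σnom=-129.690; wc +0.450/-0.210 → slack +0.989/-1.230; half-tol=0.330, Σhalf²=0.366400
  +E: nom +30.680 → Σnom=-99.010; wc +0.429/-0.429 → slack +1.418/-1.659; half-tol=0.429, Σhalf²=0.550441
  +F: nom +39.600 → Σnom=-59.410; wc +0.170/-0.058 → slack +1.588/-1.717; half-tol=0.114, Σhalf²=0.563437
  -G: nom -32.090 → Σnom=-91.500; wc +0.250/-0.420 → slack +1.838/-2.137; half-tol=0.335, Σhalf²=0.675662
  +H: nom +37.800 → Σnom=-53.700; wc +0.140/-0.140 → slack +1.978/-2.277; half-tol=0.140, Σhalf²=0.695262
  +I: nom +23.600 → Σnom=-30.100; wc +0.070/-0.070 → slack +2.048/-2.347; half-tol=0.070, Σhalf²=0.700162
Nominal = -30.100. Worst-case = [-30.100 - 2.347, -30.100 + 2.048] = [-32.447, -28.052]. RSS = √0.700162 = 0.837.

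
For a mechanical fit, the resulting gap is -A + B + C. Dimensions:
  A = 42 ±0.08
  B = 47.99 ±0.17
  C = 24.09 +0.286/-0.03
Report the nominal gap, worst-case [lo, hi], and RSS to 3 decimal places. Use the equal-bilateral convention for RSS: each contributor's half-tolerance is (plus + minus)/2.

nominal=30.080 wc=[29.800,30.616] rss=0.245

Stack each dimension's contribution:
  -A: nom -42.000 → Σnom=-42.000; wc +0.080/-0.080 → slack +0.080/-0.080; half-tol=0.080, Σhalf²=0.006400
  +B: nom +47.990 → Σnom=5.990; wc +0.170/-0.170 → slack +0.250/-0.250; half-tol=0.170, Σhalf²=0.035300
  +C: nom +24.090 → Σnom=30.080; wc +0.286/-0.030 → slack +0.536/-0.280; half-tol=0.158, Σhalf²=0.060264
Nominal = 30.080. Worst-case = [30.080 - 0.280, 30.080 + 0.536] = [29.800, 30.616]. RSS = √0.060264 = 0.245.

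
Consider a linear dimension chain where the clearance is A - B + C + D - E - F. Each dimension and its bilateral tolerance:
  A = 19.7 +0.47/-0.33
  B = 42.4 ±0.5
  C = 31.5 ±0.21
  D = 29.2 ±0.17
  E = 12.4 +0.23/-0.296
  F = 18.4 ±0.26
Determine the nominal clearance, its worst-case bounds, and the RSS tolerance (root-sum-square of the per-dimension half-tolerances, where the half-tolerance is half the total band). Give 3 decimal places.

Stack each dimension's contribution:
  +A: nom +19.700 → Σnom=19.700; wc +0.470/-0.330 → slack +0.470/-0.330; half-tol=0.400, Σhalf²=0.160000
  -B: nom -42.400 → Σnom=-22.700; wc +0.500/-0.500 → slack +0.970/-0.830; half-tol=0.500, Σhalf²=0.410000
  +C: nom +31.500 → Σnom=8.800; wc +0.210/-0.210 → slack +1.180/-1.040; half-tol=0.210, Σhalf²=0.454100
  +D: nom +29.200 → Σnom=38.000; wc +0.170/-0.170 → slack +1.350/-1.210; half-tol=0.170, Σhalf²=0.483000
  -E: nom -12.400 → Σnom=25.600; wc +0.296/-0.230 → slack +1.646/-1.440; half-tol=0.263, Σhalf²=0.552169
  -F: nom -18.400 → Σnom=7.200; wc +0.260/-0.260 → slack +1.906/-1.700; half-tol=0.260, Σhalf²=0.619769
Nominal = 7.200. Worst-case = [7.200 - 1.700, 7.200 + 1.906] = [5.500, 9.106]. RSS = √0.619769 = 0.787.

nominal=7.200 wc=[5.500,9.106] rss=0.787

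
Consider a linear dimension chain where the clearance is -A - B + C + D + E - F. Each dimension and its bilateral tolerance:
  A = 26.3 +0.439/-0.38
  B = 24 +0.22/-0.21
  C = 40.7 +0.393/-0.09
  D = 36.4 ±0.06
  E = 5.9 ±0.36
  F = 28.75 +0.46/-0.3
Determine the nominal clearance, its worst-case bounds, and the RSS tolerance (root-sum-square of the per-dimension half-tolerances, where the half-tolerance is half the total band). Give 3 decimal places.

Stack each dimension's contribution:
  -A: nom -26.300 → Σnom=-26.300; wc +0.380/-0.439 → slack +0.380/-0.439; half-tol=0.409, Σhalf²=0.167690
  -B: nom -24.000 → Σnom=-50.300; wc +0.210/-0.220 → slack +0.590/-0.659; half-tol=0.215, Σhalf²=0.213915
  +C: nom +40.700 → Σnom=-9.600; wc +0.393/-0.090 → slack +0.983/-0.749; half-tol=0.241, Σhalf²=0.272237
  +D: nom +36.400 → Σnom=26.800; wc +0.060/-0.060 → slack +1.043/-0.809; half-tol=0.060, Σhalf²=0.275837
  +E: nom +5.900 → Σnom=32.700; wc +0.360/-0.360 → slack +1.403/-1.169; half-tol=0.360, Σhalf²=0.405437
  -F: nom -28.750 → Σnom=3.950; wc +0.300/-0.460 → slack +1.703/-1.629; half-tol=0.380, Σhalf²=0.549837
Nominal = 3.950. Worst-case = [3.950 - 1.629, 3.950 + 1.703] = [2.321, 5.653]. RSS = √0.549837 = 0.742.

nominal=3.950 wc=[2.321,5.653] rss=0.742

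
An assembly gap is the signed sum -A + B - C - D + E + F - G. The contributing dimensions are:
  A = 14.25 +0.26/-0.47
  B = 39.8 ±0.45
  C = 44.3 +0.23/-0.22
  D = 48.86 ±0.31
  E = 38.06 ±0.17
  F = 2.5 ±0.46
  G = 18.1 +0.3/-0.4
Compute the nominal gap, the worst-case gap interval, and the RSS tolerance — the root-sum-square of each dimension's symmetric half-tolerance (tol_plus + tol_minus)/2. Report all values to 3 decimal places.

Stack each dimension's contribution:
  -A: nom -14.250 → Σnom=-14.250; wc +0.470/-0.260 → slack +0.470/-0.260; half-tol=0.365, Σhalf²=0.133225
  +B: nom +39.800 → Σnom=25.550; wc +0.450/-0.450 → slack +0.920/-0.710; half-tol=0.450, Σhalf²=0.335725
  -C: nom -44.300 → Σnom=-18.750; wc +0.220/-0.230 → slack +1.140/-0.940; half-tol=0.225, Σhalf²=0.386350
  -D: nom -48.860 → Σnom=-67.610; wc +0.310/-0.310 → slack +1.450/-1.250; half-tol=0.310, Σhalf²=0.482450
  +E: nom +38.060 → Σnom=-29.550; wc +0.170/-0.170 → slack +1.620/-1.420; half-tol=0.170, Σhalf²=0.511350
  +F: nom +2.500 → Σnom=-27.050; wc +0.460/-0.460 → slack +2.080/-1.880; half-tol=0.460, Σhalf²=0.722950
  -G: nom -18.100 → Σnom=-45.150; wc +0.400/-0.300 → slack +2.480/-2.180; half-tol=0.350, Σhalf²=0.845450
Nominal = -45.150. Worst-case = [-45.150 - 2.180, -45.150 + 2.480] = [-47.330, -42.670]. RSS = √0.845450 = 0.919.

nominal=-45.150 wc=[-47.330,-42.670] rss=0.919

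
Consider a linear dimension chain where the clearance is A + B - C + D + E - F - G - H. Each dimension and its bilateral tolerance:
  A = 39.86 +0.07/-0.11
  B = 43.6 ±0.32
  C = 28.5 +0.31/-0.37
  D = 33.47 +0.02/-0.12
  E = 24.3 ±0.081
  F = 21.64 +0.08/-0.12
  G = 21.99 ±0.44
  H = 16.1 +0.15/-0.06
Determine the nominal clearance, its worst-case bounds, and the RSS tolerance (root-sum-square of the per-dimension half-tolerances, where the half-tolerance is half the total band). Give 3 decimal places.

Stack each dimension's contribution:
  +A: nom +39.860 → Σnom=39.860; wc +0.070/-0.110 → slack +0.070/-0.110; half-tol=0.090, Σhalf²=0.008100
  +B: nom +43.600 → Σnom=83.460; wc +0.320/-0.320 → slack +0.390/-0.430; half-tol=0.320, Σhalf²=0.110500
  -C: nom -28.500 → Σnom=54.960; wc +0.370/-0.310 → slack +0.760/-0.740; half-tol=0.340, Σhalf²=0.226100
  +D: nom +33.470 → Σnom=88.430; wc +0.020/-0.120 → slack +0.780/-0.860; half-tol=0.070, Σhalf²=0.231000
  +E: nom +24.300 → Σnom=112.730; wc +0.081/-0.081 → slack +0.861/-0.941; half-tol=0.081, Σhalf²=0.237561
  -F: nom -21.640 → Σnom=91.090; wc +0.120/-0.080 → slack +0.981/-1.021; half-tol=0.100, Σhalf²=0.247561
  -G: nom -21.990 → Σnom=69.100; wc +0.440/-0.440 → slack +1.421/-1.461; half-tol=0.440, Σhalf²=0.441161
  -H: nom -16.100 → Σnom=53.000; wc +0.060/-0.150 → slack +1.481/-1.611; half-tol=0.105, Σhalf²=0.452186
Nominal = 53.000. Worst-case = [53.000 - 1.611, 53.000 + 1.481] = [51.389, 54.481]. RSS = √0.452186 = 0.672.

nominal=53.000 wc=[51.389,54.481] rss=0.672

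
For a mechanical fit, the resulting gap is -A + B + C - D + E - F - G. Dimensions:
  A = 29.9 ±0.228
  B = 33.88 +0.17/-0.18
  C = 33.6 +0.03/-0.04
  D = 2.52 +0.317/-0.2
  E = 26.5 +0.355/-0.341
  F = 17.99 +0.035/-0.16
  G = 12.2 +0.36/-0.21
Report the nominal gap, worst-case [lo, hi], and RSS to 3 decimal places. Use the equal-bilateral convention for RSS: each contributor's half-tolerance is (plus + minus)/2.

Stack each dimension's contribution:
  -A: nom -29.900 → Σnom=-29.900; wc +0.228/-0.228 → slack +0.228/-0.228; half-tol=0.228, Σhalf²=0.051984
  +B: nom +33.880 → Σnom=3.980; wc +0.170/-0.180 → slack +0.398/-0.408; half-tol=0.175, Σhalf²=0.082609
  +C: nom +33.600 → Σnom=37.580; wc +0.030/-0.040 → slack +0.428/-0.448; half-tol=0.035, Σhalf²=0.083834
  -D: nom -2.520 → Σnom=35.060; wc +0.200/-0.317 → slack +0.628/-0.765; half-tol=0.259, Σhalf²=0.150656
  +E: nom +26.500 → Σnom=61.560; wc +0.355/-0.341 → slack +0.983/-1.106; half-tol=0.348, Σhalf²=0.271760
  -F: nom -17.990 → Σnom=43.570; wc +0.160/-0.035 → slack +1.143/-1.141; half-tol=0.098, Σhalf²=0.281266
  -G: nom -12.200 → Σnom=31.370; wc +0.210/-0.360 → slack +1.353/-1.501; half-tol=0.285, Σhalf²=0.362491
Nominal = 31.370. Worst-case = [31.370 - 1.501, 31.370 + 1.353] = [29.869, 32.723]. RSS = √0.362491 = 0.602.

nominal=31.370 wc=[29.869,32.723] rss=0.602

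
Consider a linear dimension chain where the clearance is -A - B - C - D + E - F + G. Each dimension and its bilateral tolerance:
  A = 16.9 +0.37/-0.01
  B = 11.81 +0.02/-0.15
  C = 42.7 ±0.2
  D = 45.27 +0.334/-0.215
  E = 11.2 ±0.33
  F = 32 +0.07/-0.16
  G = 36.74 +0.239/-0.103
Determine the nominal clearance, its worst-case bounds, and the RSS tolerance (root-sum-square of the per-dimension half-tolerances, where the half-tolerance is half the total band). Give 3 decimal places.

nominal=-100.740 wc=[-102.167,-99.436] rss=0.557

Stack each dimension's contribution:
  -A: nom -16.900 → Σnom=-16.900; wc +0.010/-0.370 → slack +0.010/-0.370; half-tol=0.190, Σhalf²=0.036100
  -B: nom -11.810 → Σnom=-28.710; wc +0.150/-0.020 → slack +0.160/-0.390; half-tol=0.085, Σhalf²=0.043325
  -C: nom -42.700 → Σnom=-71.410; wc +0.200/-0.200 → slack +0.360/-0.590; half-tol=0.200, Σhalf²=0.083325
  -D: nom -45.270 → Σnom=-116.680; wc +0.215/-0.334 → slack +0.575/-0.924; half-tol=0.275, Σhalf²=0.158675
  +E: nom +11.200 → Σnom=-105.480; wc +0.330/-0.330 → slack +0.905/-1.254; half-tol=0.330, Σhalf²=0.267575
  -F: nom -32.000 → Σnom=-137.480; wc +0.160/-0.070 → slack +1.065/-1.324; half-tol=0.115, Σhalf²=0.280800
  +G: nom +36.740 → Σnom=-100.740; wc +0.239/-0.103 → slack +1.304/-1.427; half-tol=0.171, Σhalf²=0.310041
Nominal = -100.740. Worst-case = [-100.740 - 1.427, -100.740 + 1.304] = [-102.167, -99.436]. RSS = √0.310041 = 0.557.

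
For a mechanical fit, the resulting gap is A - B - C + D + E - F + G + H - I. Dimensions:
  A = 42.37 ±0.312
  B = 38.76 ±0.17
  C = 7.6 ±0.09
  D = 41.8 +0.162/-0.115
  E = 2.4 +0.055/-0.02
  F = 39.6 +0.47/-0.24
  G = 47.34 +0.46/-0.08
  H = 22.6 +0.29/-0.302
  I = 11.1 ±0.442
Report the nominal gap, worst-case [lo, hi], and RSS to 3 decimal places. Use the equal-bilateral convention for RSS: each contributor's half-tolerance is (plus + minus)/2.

nominal=59.450 wc=[57.449,61.671] rss=0.798

Stack each dimension's contribution:
  +A: nom +42.370 → Σnom=42.370; wc +0.312/-0.312 → slack +0.312/-0.312; half-tol=0.312, Σhalf²=0.097344
  -B: nom -38.760 → Σnom=3.610; wc +0.170/-0.170 → slack +0.482/-0.482; half-tol=0.170, Σhalf²=0.126244
  -C: nom -7.600 → Σnom=-3.990; wc +0.090/-0.090 → slack +0.572/-0.572; half-tol=0.090, Σhalf²=0.134344
  +D: nom +41.800 → Σnom=37.810; wc +0.162/-0.115 → slack +0.734/-0.687; half-tol=0.139, Σhalf²=0.153526
  +E: nom +2.400 → Σnom=40.210; wc +0.055/-0.020 → slack +0.789/-0.707; half-tol=0.037, Σhalf²=0.154933
  -F: nom -39.600 → Σnom=0.610; wc +0.240/-0.470 → slack +1.029/-1.177; half-tol=0.355, Σhalf²=0.280957
  +G: nom +47.340 → Σnom=47.950; wc +0.460/-0.080 → slack +1.489/-1.257; half-tol=0.270, Σhalf²=0.353857
  +H: nom +22.600 → Σnom=70.550; wc +0.290/-0.302 → slack +1.779/-1.559; half-tol=0.296, Σhalf²=0.441473
  -I: nom -11.100 → Σnom=59.450; wc +0.442/-0.442 → slack +2.221/-2.001; half-tol=0.442, Σhalf²=0.636837
Nominal = 59.450. Worst-case = [59.450 - 2.001, 59.450 + 2.221] = [57.449, 61.671]. RSS = √0.636837 = 0.798.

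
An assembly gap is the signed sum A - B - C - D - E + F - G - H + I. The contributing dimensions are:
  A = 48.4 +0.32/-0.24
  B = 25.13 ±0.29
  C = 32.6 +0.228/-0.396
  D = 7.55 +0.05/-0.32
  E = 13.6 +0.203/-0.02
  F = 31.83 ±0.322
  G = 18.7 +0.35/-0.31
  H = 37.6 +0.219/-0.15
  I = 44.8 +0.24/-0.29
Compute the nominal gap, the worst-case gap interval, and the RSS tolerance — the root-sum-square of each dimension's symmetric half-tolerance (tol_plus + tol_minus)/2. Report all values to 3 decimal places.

nominal=-10.150 wc=[-12.342,-7.782] rss=0.790

Stack each dimension's contribution:
  +A: nom +48.400 → Σnom=48.400; wc +0.320/-0.240 → slack +0.320/-0.240; half-tol=0.280, Σhalf²=0.078400
  -B: nom -25.130 → Σnom=23.270; wc +0.290/-0.290 → slack +0.610/-0.530; half-tol=0.290, Σhalf²=0.162500
  -C: nom -32.600 → Σnom=-9.330; wc +0.396/-0.228 → slack +1.006/-0.758; half-tol=0.312, Σhalf²=0.259844
  -D: nom -7.550 → Σnom=-16.880; wc +0.320/-0.050 → slack +1.326/-0.808; half-tol=0.185, Σhalf²=0.294069
  -E: nom -13.600 → Σnom=-30.480; wc +0.020/-0.203 → slack +1.346/-1.011; half-tol=0.112, Σhalf²=0.306501
  +F: nom +31.830 → Σnom=1.350; wc +0.322/-0.322 → slack +1.668/-1.333; half-tol=0.322, Σhalf²=0.410185
  -G: nom -18.700 → Σnom=-17.350; wc +0.310/-0.350 → slack +1.978/-1.683; half-tol=0.330, Σhalf²=0.519085
  -H: nom -37.600 → Σnom=-54.950; wc +0.150/-0.219 → slack +2.128/-1.902; half-tol=0.184, Σhalf²=0.553125
  +I: nom +44.800 → Σnom=-10.150; wc +0.240/-0.290 → slack +2.368/-2.192; half-tol=0.265, Σhalf²=0.623350
Nominal = -10.150. Worst-case = [-10.150 - 2.192, -10.150 + 2.368] = [-12.342, -7.782]. RSS = √0.623350 = 0.790.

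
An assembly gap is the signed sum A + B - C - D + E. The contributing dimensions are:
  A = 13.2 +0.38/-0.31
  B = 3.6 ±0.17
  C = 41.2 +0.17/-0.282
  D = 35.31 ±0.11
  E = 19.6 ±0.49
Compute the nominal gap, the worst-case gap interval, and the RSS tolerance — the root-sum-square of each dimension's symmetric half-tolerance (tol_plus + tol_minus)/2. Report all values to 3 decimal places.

nominal=-40.110 wc=[-41.360,-38.678] rss=0.672

Stack each dimension's contribution:
  +A: nom +13.200 → Σnom=13.200; wc +0.380/-0.310 → slack +0.380/-0.310; half-tol=0.345, Σhalf²=0.119025
  +B: nom +3.600 → Σnom=16.800; wc +0.170/-0.170 → slack +0.550/-0.480; half-tol=0.170, Σhalf²=0.147925
  -C: nom -41.200 → Σnom=-24.400; wc +0.282/-0.170 → slack +0.832/-0.650; half-tol=0.226, Σhalf²=0.199001
  -D: nom -35.310 → Σnom=-59.710; wc +0.110/-0.110 → slack +0.942/-0.760; half-tol=0.110, Σhalf²=0.211101
  +E: nom +19.600 → Σnom=-40.110; wc +0.490/-0.490 → slack +1.432/-1.250; half-tol=0.490, Σhalf²=0.451201
Nominal = -40.110. Worst-case = [-40.110 - 1.250, -40.110 + 1.432] = [-41.360, -38.678]. RSS = √0.451201 = 0.672.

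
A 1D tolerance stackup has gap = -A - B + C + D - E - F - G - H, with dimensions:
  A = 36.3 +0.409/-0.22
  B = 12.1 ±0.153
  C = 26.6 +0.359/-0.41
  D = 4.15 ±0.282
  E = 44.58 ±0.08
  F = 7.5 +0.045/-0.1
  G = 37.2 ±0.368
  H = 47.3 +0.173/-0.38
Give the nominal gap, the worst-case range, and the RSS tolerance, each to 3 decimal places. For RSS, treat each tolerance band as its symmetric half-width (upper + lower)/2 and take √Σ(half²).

Stack each dimension's contribution:
  -A: nom -36.300 → Σnom=-36.300; wc +0.220/-0.409 → slack +0.220/-0.409; half-tol=0.315, Σhalf²=0.098910
  -B: nom -12.100 → Σnom=-48.400; wc +0.153/-0.153 → slack +0.373/-0.562; half-tol=0.153, Σhalf²=0.122319
  +C: nom +26.600 → Σnom=-21.800; wc +0.359/-0.410 → slack +0.732/-0.972; half-tol=0.384, Σhalf²=0.270159
  +D: nom +4.150 → Σnom=-17.650; wc +0.282/-0.282 → slack +1.014/-1.254; half-tol=0.282, Σhalf²=0.349683
  -E: nom -44.580 → Σnom=-62.230; wc +0.080/-0.080 → slack +1.094/-1.334; half-tol=0.080, Σhalf²=0.356083
  -F: nom -7.500 → Σnom=-69.730; wc +0.100/-0.045 → slack +1.194/-1.379; half-tol=0.073, Σhalf²=0.361340
  -G: nom -37.200 → Σnom=-106.930; wc +0.368/-0.368 → slack +1.562/-1.747; half-tol=0.368, Σhalf²=0.496764
  -H: nom -47.300 → Σnom=-154.230; wc +0.380/-0.173 → slack +1.942/-1.920; half-tol=0.276, Σhalf²=0.573216
Nominal = -154.230. Worst-case = [-154.230 - 1.920, -154.230 + 1.942] = [-156.150, -152.288]. RSS = √0.573216 = 0.757.

nominal=-154.230 wc=[-156.150,-152.288] rss=0.757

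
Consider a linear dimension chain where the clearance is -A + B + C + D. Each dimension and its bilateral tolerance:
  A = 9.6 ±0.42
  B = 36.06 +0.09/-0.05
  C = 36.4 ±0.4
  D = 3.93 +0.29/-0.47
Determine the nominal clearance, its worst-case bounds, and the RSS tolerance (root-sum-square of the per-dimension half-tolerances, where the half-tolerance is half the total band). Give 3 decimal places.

Stack each dimension's contribution:
  -A: nom -9.600 → Σnom=-9.600; wc +0.420/-0.420 → slack +0.420/-0.420; half-tol=0.420, Σhalf²=0.176400
  +B: nom +36.060 → Σnom=26.460; wc +0.090/-0.050 → slack +0.510/-0.470; half-tol=0.070, Σhalf²=0.181300
  +C: nom +36.400 → Σnom=62.860; wc +0.400/-0.400 → slack +0.910/-0.870; half-tol=0.400, Σhalf²=0.341300
  +D: nom +3.930 → Σnom=66.790; wc +0.290/-0.470 → slack +1.200/-1.340; half-tol=0.380, Σhalf²=0.485700
Nominal = 66.790. Worst-case = [66.790 - 1.340, 66.790 + 1.200] = [65.450, 67.990]. RSS = √0.485700 = 0.697.

nominal=66.790 wc=[65.450,67.990] rss=0.697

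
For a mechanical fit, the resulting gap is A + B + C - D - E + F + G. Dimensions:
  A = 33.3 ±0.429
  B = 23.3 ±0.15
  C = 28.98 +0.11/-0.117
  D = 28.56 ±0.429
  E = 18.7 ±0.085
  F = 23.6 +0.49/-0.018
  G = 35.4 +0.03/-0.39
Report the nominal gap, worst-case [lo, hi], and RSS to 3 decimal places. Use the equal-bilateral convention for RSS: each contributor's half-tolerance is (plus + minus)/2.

nominal=97.320 wc=[95.702,99.043] rss=0.721

Stack each dimension's contribution:
  +A: nom +33.300 → Σnom=33.300; wc +0.429/-0.429 → slack +0.429/-0.429; half-tol=0.429, Σhalf²=0.184041
  +B: nom +23.300 → Σnom=56.600; wc +0.150/-0.150 → slack +0.579/-0.579; half-tol=0.150, Σhalf²=0.206541
  +C: nom +28.980 → Σnom=85.580; wc +0.110/-0.117 → slack +0.689/-0.696; half-tol=0.114, Σhalf²=0.219423
  -D: nom -28.560 → Σnom=57.020; wc +0.429/-0.429 → slack +1.118/-1.125; half-tol=0.429, Σhalf²=0.403464
  -E: nom -18.700 → Σnom=38.320; wc +0.085/-0.085 → slack +1.203/-1.210; half-tol=0.085, Σhalf²=0.410689
  +F: nom +23.600 → Σnom=61.920; wc +0.490/-0.018 → slack +1.693/-1.228; half-tol=0.254, Σhalf²=0.475205
  +G: nom +35.400 → Σnom=97.320; wc +0.030/-0.390 → slack +1.723/-1.618; half-tol=0.210, Σhalf²=0.519305
Nominal = 97.320. Worst-case = [97.320 - 1.618, 97.320 + 1.723] = [95.702, 99.043]. RSS = √0.519305 = 0.721.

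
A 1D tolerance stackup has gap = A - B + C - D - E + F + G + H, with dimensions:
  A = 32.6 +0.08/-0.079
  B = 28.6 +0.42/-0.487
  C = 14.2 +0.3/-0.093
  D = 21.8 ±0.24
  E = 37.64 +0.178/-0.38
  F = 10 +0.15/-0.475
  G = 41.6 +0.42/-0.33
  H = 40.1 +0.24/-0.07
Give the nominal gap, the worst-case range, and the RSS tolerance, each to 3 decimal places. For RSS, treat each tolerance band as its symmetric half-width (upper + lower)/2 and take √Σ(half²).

Stack each dimension's contribution:
  +A: nom +32.600 → Σnom=32.600; wc +0.080/-0.079 → slack +0.080/-0.079; half-tol=0.080, Σhalf²=0.006320
  -B: nom -28.600 → Σnom=4.000; wc +0.487/-0.420 → slack +0.567/-0.499; half-tol=0.454, Σhalf²=0.211983
  +C: nom +14.200 → Σnom=18.200; wc +0.300/-0.093 → slack +0.867/-0.592; half-tol=0.197, Σhalf²=0.250595
  -D: nom -21.800 → Σnom=-3.600; wc +0.240/-0.240 → slack +1.107/-0.832; half-tol=0.240, Σhalf²=0.308195
  -E: nom -37.640 → Σnom=-41.240; wc +0.380/-0.178 → slack +1.487/-1.010; half-tol=0.279, Σhalf²=0.386036
  +F: nom +10.000 → Σnom=-31.240; wc +0.150/-0.475 → slack +1.637/-1.485; half-tol=0.312, Σhalf²=0.483692
  +G: nom +41.600 → Σnom=10.360; wc +0.420/-0.330 → slack +2.057/-1.815; half-tol=0.375, Σhalf²=0.624317
  +H: nom +40.100 → Σnom=50.460; wc +0.240/-0.070 → slack +2.297/-1.885; half-tol=0.155, Σhalf²=0.648342
Nominal = 50.460. Worst-case = [50.460 - 1.885, 50.460 + 2.297] = [48.575, 52.757]. RSS = √0.648342 = 0.805.

nominal=50.460 wc=[48.575,52.757] rss=0.805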